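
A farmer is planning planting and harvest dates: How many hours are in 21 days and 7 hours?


Days: 21
Extra hours: 7
Hours per day: 24
Days to hours: 21 x 24 = 504
Total: 504 + 7 = 511

511


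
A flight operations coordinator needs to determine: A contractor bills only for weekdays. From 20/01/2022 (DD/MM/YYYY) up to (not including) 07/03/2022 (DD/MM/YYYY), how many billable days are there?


Start: 2022-01-20 (Thursday)
End (exclusive): 2022-03-07 (Monday)
Total calendar days: 46
Full weeks: 46 // 7 = 6 -> 30 weekdays
Remaining 4 days starting on Thursday:
  Thu(w), Fri(w), Sat(-), Sun(-) -> 2 weekdays
Total business days: 30 + 2 = 32

32


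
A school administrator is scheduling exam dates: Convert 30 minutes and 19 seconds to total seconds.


Minutes: 30
Extra seconds: 19
Seconds per minute: 60
Minutes to seconds: 30 x 60 = 1800
Total: 1800 + 19 = 1819

1819


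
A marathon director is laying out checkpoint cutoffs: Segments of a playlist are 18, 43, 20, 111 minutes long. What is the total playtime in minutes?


Durations: 18, 43, 20, 111
Running sum: 18
+ 43 = 61
+ 20 = 81
+ 111 = 192
Total duration: 192 minutes
That is 3 hours and 12 minutes

192


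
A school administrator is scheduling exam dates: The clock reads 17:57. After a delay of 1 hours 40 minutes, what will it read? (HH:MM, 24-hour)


Start time: 17:57
Adding: 1 hours 40 minutes
Minutes: 57 + 40 = 97
Minute overflow: 97 >= 60, so carry 1 hour, minutes = 37
Hours: 17 + 1 + 1 = 19
Result: 19:37

19:37


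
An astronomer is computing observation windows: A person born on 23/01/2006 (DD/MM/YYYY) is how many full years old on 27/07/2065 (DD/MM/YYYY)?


Birth: 2006-01-23
Reference: 2065-07-27
Year difference: 2065 - 2006 = 59
Has birthday (01-23) occurred by 07-27? Yes
Age in full years: 59

59


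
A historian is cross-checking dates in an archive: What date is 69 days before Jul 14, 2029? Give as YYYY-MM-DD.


Start: 2029-07-14
Subtracting 69 days
Days already passed in July: 14
After going back through July: 55 more days to subtract
June 2029: 30 days, 25 remaining
May 2029 has 31 days, need 25
Result: 2029-05-06

2029-05-06


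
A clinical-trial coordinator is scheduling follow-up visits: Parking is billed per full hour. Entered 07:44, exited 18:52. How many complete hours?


Start: 07:44
End: 18:52
Hour difference: 18 - 7 = 11 hours
Minute difference: 52 - 44 = 8 minutes
Total minutes: 668
Complete hours: 668 / 60 = 11 (remainder 8)

11


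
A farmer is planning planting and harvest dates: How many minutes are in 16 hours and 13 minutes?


Hours: 16
Extra minutes: 13
Minutes per hour: 60
Hours to minutes: 16 x 60 = 960
Total: 960 + 13 = 973

973


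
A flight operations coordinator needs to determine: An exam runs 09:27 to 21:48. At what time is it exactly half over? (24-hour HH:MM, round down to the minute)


Start time: 09:27 = 567 minutes from midnight
End time: 21:48 = 1308 minutes from midnight
Sum: 567 + 1308 = 1875
Midpoint: 1875 / 2 = 937 minutes
Convert: 937 / 60 = 15 hours, 37 minutes
Result: 15:37

15:37


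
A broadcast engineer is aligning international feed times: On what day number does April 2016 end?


Month: April
Year: 2016
April is a 30-day month
Total: 30 days

30


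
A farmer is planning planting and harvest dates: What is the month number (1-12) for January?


Calendar month order:
1. January <--
2. February
January is month number 1

1


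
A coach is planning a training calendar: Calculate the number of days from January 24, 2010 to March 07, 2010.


Start date: 2010-01-24
End date: 2010-03-07
Jan 2010: +8 days
Feb 2010: +28 days
Mar 2010: +6 days
Total: 42 days

42


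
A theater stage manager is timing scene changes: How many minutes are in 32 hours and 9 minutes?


Hours: 32
Extra minutes: 9
Minutes per hour: 60
Hours to minutes: 32 x 60 = 1920
Total: 1920 + 9 = 1929

1929


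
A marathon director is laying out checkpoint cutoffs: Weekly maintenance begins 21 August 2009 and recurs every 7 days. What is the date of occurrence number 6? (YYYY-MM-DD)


First occurrence: 2009-08-21 (occurrence 1)
Each occurrence is 7 days after the previous.
Occurrence 6 is 5 weeks after the first.
5 weeks = 35 days
2009-08-21 + 35 days = 2009-09-25

2009-09-25


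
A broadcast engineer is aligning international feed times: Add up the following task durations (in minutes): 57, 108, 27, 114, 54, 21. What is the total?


Durations: 57, 108, 27, 114, 54, 21
Running sum: 57
+ 108 = 165
+ 27 = 192
+ 114 = 306
+ 54 = 360
+ 21 = 381
Total duration: 381 minutes
That is 6 hours and 21 minutes

381


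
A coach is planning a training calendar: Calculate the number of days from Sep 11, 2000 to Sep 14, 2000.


Start date: 2000-09-11
End date: 2000-09-14
Sep 2000: +3 days
Total: 3 days

3


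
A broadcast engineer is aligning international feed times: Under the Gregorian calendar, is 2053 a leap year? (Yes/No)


Year: 2053
Divisible by 4? 2053 / 4 = 513.25 -> No
Not divisible by 4, so NOT a leap year

No


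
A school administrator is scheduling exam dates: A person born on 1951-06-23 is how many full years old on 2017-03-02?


Birth: 1951-06-23
Reference: 2017-03-02
Year difference: 2017 - 1951 = 66
Has birthday (06-23) occurred by 03-02? No
Birthday not yet reached this year -> subtract 1
Age in full years: 65

65


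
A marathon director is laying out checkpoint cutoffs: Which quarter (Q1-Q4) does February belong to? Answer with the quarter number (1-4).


Month: February (month 2)
Q1: January-March (months 1-3)
Q2: April-June (months 4-6)
Q3: July-September (months 7-9)
Q4: October-December (months 10-12)
Month 2 falls in Q1

1


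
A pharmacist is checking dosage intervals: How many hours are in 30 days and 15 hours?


Days: 30
Extra hours: 15
Hours per day: 24
Days to hours: 30 x 24 = 720
Total: 720 + 15 = 735

735


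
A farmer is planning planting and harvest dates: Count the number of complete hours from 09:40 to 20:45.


Start: 09:40
End: 20:45
Hour difference: 20 - 9 = 11 hours
Minute difference: 45 - 40 = 5 minutes
Total minutes: 665
Complete hours: 665 / 60 = 11 (remainder 5)

11


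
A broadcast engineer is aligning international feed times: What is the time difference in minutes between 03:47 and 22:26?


Start time: 03:47 = 227 minutes from midnight
End time: 22:26 = 1346 minutes from midnight
Difference: 1346 - 227 = 1119 minutes
That is 18 hours and 39 minutes

1119


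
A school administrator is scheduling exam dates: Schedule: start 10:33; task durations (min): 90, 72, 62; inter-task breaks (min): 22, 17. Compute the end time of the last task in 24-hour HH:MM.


Start: 10:33 = 633 min from midnight
  after task 1 (90 min): 12:03
  after break (22 min): 12:25
  after task 2 (72 min): 13:37
  after break (17 min): 13:54
  after task 3 (62 min): 14:56
Total elapsed: 263 minutes
End time: 14:56

14:56


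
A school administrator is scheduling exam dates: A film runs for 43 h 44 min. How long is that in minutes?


Hours: 43
Minutes: 44
Convert hours to minutes: 43 x 60 = 2580
Add remaining minutes: 2580 + 44 = 2624

2624


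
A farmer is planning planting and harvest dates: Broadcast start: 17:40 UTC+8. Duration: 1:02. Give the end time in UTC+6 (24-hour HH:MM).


Start: 17:40 in UTC+8
Step 1 - add duration:
  minutes: 40 + 2 = 42
  hours: 17 + 1 + 0 = 18
  end in UTC+8: 18:42
Step 2 - convert UTC+8 -> UTC+6:
  offset difference: 6 - (8) = -2 hours
  18 + (-2) = 16 -> mod 24 = 16
Result: 16:42 in UTC+6

16:42


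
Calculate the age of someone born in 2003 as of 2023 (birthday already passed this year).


Birth year: 2003
Current year: 2023
Age = current year - birth year
Age = 2023 - 2003 = 20

20


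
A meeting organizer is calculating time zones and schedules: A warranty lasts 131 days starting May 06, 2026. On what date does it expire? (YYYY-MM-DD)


Start: 2026-05-06
Adding 131 days
Days remaining in May: 25
After May: 106 days still to add
June 2026: 30 days, 76 remaining
July 2026: 31 days, 45 remaining
August 2026: 31 days, 14 remaining
September 2026 has 30 days, need 14
Result: 2026-09-14

2026-09-14


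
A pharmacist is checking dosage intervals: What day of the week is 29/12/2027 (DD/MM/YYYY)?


Date: 2027-12-29
January 1, 2027 is a Friday
Day of year: 363
Offset from Jan 1: 362 days
362 mod 7 = 5
Result: Wednesday

Wednesday


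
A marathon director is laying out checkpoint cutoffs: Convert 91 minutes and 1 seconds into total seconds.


Minutes: 91
Seconds: 1
Convert minutes to seconds: 91 x 60 = 5460
Add remaining seconds: 5460 + 1 = 5461

5461


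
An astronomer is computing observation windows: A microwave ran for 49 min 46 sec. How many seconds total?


Minutes: 49
Extra seconds: 46
Seconds per minute: 60
Minutes to seconds: 49 x 60 = 2940
Total: 2940 + 46 = 2986

2986


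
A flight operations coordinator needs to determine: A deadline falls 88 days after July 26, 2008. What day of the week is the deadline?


Start: 2008-07-26 (Saturday)
Step 1 - find target date: add 88 days
  2008-07-26 + 88 days = 2008-10-22
Step 2 - day of week:
  88 mod 7 = 4
  Saturday + 4 days -> Wednesday
Result: Wednesday (2008-10-22)

Wednesday


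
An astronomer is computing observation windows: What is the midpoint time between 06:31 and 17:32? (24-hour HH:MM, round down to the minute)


Start time: 06:31 = 391 minutes from midnight
End time: 17:32 = 1052 minutes from midnight
Sum: 391 + 1052 = 1443
Midpoint: 1443 / 2 = 721 minutes
Convert: 721 / 60 = 12 hours, 1 minutes
Result: 12:01

12:01


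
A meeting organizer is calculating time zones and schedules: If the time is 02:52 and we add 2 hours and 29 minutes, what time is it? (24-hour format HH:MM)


Start time: 02:52
Adding: 2 hours 29 minutes
Minutes: 52 + 29 = 81
Minute overflow: 81 >= 60, so carry 1 hour, minutes = 21
Hours: 2 + 2 + 1 = 5
Result: 05:21

05:21


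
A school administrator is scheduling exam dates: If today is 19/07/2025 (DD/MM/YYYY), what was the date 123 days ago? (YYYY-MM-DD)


Start: 2025-07-19
Subtracting 123 days
Days already passed in July: 19
After going back through July: 104 more days to subtract
June 2025: 30 days, 74 remaining
May 2025: 31 days, 43 remaining
April 2025: 30 days, 13 remaining
March 2025 has 31 days, need 13
Result: 2025-03-18

2025-03-18


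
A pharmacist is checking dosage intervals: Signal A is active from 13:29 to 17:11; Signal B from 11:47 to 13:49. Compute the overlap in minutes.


Interval A: [809, 1031] minutes from midnight
Interval B: [707, 829] minutes from midnight
Overlap start = max(809, 707) = 809
Overlap end = min(1031, 829) = 829
Overlap = 829 - 809 = 20 minutes

20


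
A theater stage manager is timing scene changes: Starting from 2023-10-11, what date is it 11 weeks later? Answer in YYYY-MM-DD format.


Start: 2023-10-11
Weeks to add: 11
Convert to days: 11 x 7 = 77 days
Add 77 days to 2023-10-11
Result: 2023-12-27

2023-12-27


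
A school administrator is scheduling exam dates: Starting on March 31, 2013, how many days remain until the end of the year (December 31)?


Start: March 31, 2013
End: December 31, 2013
Days left in March: 0
April: 30
May: 31
June: 30
July: 31
... plus remaining months
Sum of remaining months: 275
Total: 0 + 275 = 275

275


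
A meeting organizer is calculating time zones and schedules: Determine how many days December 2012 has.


Month: December
Year: 2012
December is a 31-day month
Total: 31 days

31


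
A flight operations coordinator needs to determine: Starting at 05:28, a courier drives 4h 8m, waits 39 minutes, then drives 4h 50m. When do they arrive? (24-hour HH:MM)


Depart: 05:28
Leg 1: +248 min -> 09:36
Layover: +39 min -> 10:15
Leg 2: +290 min -> 15:05
Total travel: 577 minutes = 9h 37m
Arrival: 15:05

15:05


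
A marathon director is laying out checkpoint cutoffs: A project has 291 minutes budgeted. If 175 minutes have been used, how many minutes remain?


Total budget: 291 minutes
Time used: 175 minutes
Remaining: 291 - 175 = 116 minutes
Percent used: 60.1%
Percent remaining: 39.9%

116


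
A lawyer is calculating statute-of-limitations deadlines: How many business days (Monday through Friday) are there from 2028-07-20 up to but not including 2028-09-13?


Start: 2028-07-20 (Thursday)
End (exclusive): 2028-09-13 (Wednesday)
Total calendar days: 55
Full weeks: 55 // 7 = 7 -> 35 weekdays
Remaining 6 days starting on Thursday:
  Thu(w), Fri(w), Sat(-), Sun(-), Mon(w), Tue(w) -> 4 weekdays
Total business days: 35 + 4 = 39

39


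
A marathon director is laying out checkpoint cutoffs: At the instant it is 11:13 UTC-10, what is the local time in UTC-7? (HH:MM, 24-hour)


Local time: 11:13 at UTC-10 (offset -10h)
Target zone: UTC-7 (offset -7h)
Difference: -7 - (-10) = 3 hours
Calculation: 11 + (3) = 14
Result: 14:13

14:13


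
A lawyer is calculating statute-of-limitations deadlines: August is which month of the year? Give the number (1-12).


Calendar month order:
7. July
8. August <--
9. September
August is month number 8

8


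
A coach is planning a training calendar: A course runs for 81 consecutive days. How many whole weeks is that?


Total days: 81
Days per week: 7
Division: 81 / 7 = 11 remainder 4
Complete weeks: 11
Remaining days: 4

11


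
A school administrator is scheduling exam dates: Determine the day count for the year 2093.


Year: 2093
Check leap year rules:
Divisible by 4? No
2093 is not a leap year
Days: 365

365


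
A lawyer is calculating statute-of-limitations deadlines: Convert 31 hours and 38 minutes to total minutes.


Hours: 31
Minutes: 38
Convert hours to minutes: 31 x 60 = 1860
Add remaining minutes: 1860 + 38 = 1898

1898


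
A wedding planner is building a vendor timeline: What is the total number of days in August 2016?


Month: August
Year: 2016
August is a 31-day month
Total: 31 days

31


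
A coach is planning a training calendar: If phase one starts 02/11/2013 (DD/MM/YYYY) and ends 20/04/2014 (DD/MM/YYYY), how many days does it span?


Start date: 2013-11-02
End date: 2014-04-20
Nov 2013: +29 days
Dec 2013: +31 days
Jan 2014: +31 days
... (3 more months)
Total: 169 days

169


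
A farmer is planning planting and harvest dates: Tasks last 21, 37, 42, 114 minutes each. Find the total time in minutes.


Durations: 21, 37, 42, 114
Running sum: 21
+ 37 = 58
+ 42 = 100
+ 114 = 214
Total duration: 214 minutes
That is 3 hours and 34 minutes

214


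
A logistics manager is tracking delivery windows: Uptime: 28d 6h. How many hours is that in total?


Days: 28
Extra hours: 6
Hours per day: 24
Days to hours: 28 x 24 = 672
Total: 672 + 6 = 678

678


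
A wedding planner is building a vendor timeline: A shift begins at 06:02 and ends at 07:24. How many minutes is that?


Start time: 06:02 = 362 minutes from midnight
End time: 07:24 = 444 minutes from midnight
Difference: 444 - 362 = 82 minutes
That is 1 hours and 22 minutes

82


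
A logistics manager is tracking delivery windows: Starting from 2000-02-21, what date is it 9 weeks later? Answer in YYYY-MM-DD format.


Start: 2000-02-21
Weeks to add: 9
Convert to days: 9 x 7 = 63 days
Add 63 days to 2000-02-21
Result: 2000-04-24

2000-04-24


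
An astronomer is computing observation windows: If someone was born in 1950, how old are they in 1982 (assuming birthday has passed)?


Birth year: 1950
Current year: 1982
Age = current year - birth year
Age = 1982 - 1950 = 32

32


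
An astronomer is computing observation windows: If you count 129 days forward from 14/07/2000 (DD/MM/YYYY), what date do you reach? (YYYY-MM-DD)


Start: 2000-07-14
Adding 129 days
Days remaining in July: 17
After July: 112 days still to add
August 2000: 31 days, 81 remaining
September 2000: 30 days, 51 remaining
October 2000: 31 days, 20 remaining
November 2000 has 30 days, need 20
Result: 2000-11-20

2000-11-20


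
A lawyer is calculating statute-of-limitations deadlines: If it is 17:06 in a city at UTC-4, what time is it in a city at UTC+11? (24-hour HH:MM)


Local time: 17:06 at UTC-4 (offset -4h)
Target zone: UTC+11 (offset 11h)
Difference: 11 - (-4) = 15 hours
Calculation: 17 + (15) = 32
Wraparound: (32) mod 24 = 8
Result: 08:06

08:06


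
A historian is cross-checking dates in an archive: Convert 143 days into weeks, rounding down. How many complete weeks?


Total days: 143
Days per week: 7
Division: 143 / 7 = 20 remainder 3
Complete weeks: 20
Remaining days: 3

20


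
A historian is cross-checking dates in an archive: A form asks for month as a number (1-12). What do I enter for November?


Calendar month order:
10. October
11. November <--
12. December
November is month number 11

11


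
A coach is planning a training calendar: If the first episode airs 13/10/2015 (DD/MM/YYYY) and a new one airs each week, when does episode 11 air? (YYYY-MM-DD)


First occurrence: 2015-10-13 (occurrence 1)
Each occurrence is 7 days after the previous.
Occurrence 11 is 10 weeks after the first.
10 weeks = 70 days
2015-10-13 + 70 days = 2015-12-22

2015-12-22


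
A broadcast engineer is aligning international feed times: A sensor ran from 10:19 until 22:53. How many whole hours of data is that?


Start: 10:19
End: 22:53
Hour difference: 22 - 10 = 12 hours
Minute difference: 53 - 19 = 34 minutes
Total minutes: 754
Complete hours: 754 / 60 = 12 (remainder 34)

12


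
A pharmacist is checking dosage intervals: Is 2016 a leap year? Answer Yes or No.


Year: 2016
Divisible by 4? 2016 / 4 = 504.0 -> Yes
Divisible by 100? 2016 / 100 = 20.16 -> No
Divisible by 4 but not 100, so it IS a leap year

Yes


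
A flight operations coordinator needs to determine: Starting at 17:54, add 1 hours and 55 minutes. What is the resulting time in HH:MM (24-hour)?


Start time: 17:54
Adding: 1 hours 55 minutes
Minutes: 54 + 55 = 109
Minute overflow: 109 >= 60, so carry 1 hour, minutes = 49
Hours: 17 + 1 + 1 = 19
Result: 19:49

19:49


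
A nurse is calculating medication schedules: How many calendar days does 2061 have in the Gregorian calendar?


Year: 2061
Check leap year rules:
Divisible by 4? No
2061 is not a leap year
Days: 365

365


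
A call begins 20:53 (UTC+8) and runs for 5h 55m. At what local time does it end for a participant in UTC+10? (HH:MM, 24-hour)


Start: 20:53 in UTC+8
Step 1 - add duration:
  minutes: 53 + 55 = 108 (carry 1h)
  hours: 20 + 5 + 1 = 26
  end in UTC+8: 02:48
Step 2 - convert UTC+8 -> UTC+10:
  offset difference: 10 - (8) = 2 hours
  2 + (2) = 4 -> mod 24 = 4
Result: 04:48 in UTC+10

04:48


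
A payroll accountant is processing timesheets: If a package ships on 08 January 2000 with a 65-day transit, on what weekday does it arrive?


Start: 2000-01-08 (Saturday)
Step 1 - find target date: add 65 days
  2000-01-08 + 65 days = 2000-03-13
Step 2 - day of week:
  65 mod 7 = 2
  Saturday + 2 days -> Monday
Result: Monday (2000-03-13)

Monday


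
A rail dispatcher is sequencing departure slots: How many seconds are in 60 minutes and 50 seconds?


Minutes: 60
Seconds: 50
Convert minutes to seconds: 60 x 60 = 3600
Add remaining seconds: 3600 + 50 = 3650

3650


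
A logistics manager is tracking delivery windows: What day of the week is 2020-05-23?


Date: 2020-05-23
January 1, 2020 is a Wednesday
Day of year: 144
Offset from Jan 1: 143 days
143 mod 7 = 3
Result: Saturday

Saturday


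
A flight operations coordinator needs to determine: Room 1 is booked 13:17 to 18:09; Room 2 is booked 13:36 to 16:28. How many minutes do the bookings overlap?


Interval A: [797, 1089] minutes from midnight
Interval B: [816, 988] minutes from midnight
Overlap start = max(797, 816) = 816
Overlap end = min(1089, 988) = 988
Overlap = 988 - 816 = 172 minutes

172


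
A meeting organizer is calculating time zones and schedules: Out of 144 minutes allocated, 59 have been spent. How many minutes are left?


Total budget: 144 minutes
Time used: 59 minutes
Remaining: 144 - 59 = 85 minutes
Percent used: 41.0%
Percent remaining: 59.0%

85


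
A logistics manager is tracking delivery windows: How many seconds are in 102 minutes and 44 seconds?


Minutes: 102
Extra seconds: 44
Seconds per minute: 60
Minutes to seconds: 102 x 60 = 6120
Total: 6120 + 44 = 6164

6164


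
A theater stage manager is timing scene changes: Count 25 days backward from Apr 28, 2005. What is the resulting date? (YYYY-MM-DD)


Start: 2005-04-28
Subtracting 25 days
Days already passed in April: 28
Result: 2005-04-03

2005-04-03


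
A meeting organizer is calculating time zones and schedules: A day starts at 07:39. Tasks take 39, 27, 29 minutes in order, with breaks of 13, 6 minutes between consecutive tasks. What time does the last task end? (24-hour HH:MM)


Start: 07:39 = 459 min from midnight
  after task 1 (39 min): 08:18
  after break (13 min): 08:31
  after task 2 (27 min): 08:58
  after break (6 min): 09:04
  after task 3 (29 min): 09:33
Total elapsed: 114 minutes
End time: 09:33

09:33


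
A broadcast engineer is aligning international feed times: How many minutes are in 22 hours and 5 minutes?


Hours: 22
Extra minutes: 5
Minutes per hour: 60
Hours to minutes: 22 x 60 = 1320
Total: 1320 + 5 = 1325

1325


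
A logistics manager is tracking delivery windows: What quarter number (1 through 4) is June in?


Month: June (month 6)
Q1: January-March (months 1-3)
Q2: April-June (months 4-6)
Q3: July-September (months 7-9)
Q4: October-December (months 10-12)
Month 6 falls in Q2

2


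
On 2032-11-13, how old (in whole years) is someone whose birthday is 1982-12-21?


Birth: 1982-12-21
Reference: 2032-11-13
Year difference: 2032 - 1982 = 50
Has birthday (12-21) occurred by 11-13? No
Birthday not yet reached this year -> subtract 1
Age in full years: 49

49


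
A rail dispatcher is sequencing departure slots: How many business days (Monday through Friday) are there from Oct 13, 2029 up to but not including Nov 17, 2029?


Start: 2029-10-13 (Saturday)
End (exclusive): 2029-11-17 (Saturday)
Total calendar days: 35
Full weeks: 35 // 7 = 5 -> 25 weekdays
Remaining 0 days starting on Saturday:
Total business days: 25 + 0 = 25

25


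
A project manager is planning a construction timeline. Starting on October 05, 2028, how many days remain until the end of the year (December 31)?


Start: October 05, 2028
End: December 31, 2028
Days left in October: 26
November: 30
December: 31
Sum of remaining months: 61
Total: 26 + 61 = 87

87


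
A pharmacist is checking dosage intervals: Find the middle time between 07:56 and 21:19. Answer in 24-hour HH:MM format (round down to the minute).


Start time: 07:56 = 476 minutes from midnight
End time: 21:19 = 1279 minutes from midnight
Sum: 476 + 1279 = 1755
Midpoint: 1755 / 2 = 877 minutes
Convert: 877 / 60 = 14 hours, 37 minutes
Result: 14:37

14:37


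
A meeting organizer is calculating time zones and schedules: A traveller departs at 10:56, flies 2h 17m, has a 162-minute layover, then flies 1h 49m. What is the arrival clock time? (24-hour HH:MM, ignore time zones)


Depart: 10:56
Leg 1: +137 min -> 13:13
Layover: +162 min -> 15:55
Leg 2: +109 min -> 17:44
Total travel: 408 minutes = 6h 48m
Arrival: 17:44

17:44


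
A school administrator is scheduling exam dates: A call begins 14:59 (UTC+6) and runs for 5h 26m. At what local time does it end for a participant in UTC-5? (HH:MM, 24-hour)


Start: 14:59 in UTC+6
Step 1 - add duration:
  minutes: 59 + 26 = 85 (carry 1h)
  hours: 14 + 5 + 1 = 20
  end in UTC+6: 20:25
Step 2 - convert UTC+6 -> UTC-5:
  offset difference: -5 - (6) = -11 hours
  20 + (-11) = 9 -> mod 24 = 9
Result: 09:25 in UTC-5

09:25


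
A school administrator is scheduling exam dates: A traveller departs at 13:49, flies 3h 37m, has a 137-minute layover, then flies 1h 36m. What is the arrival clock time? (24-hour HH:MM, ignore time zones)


Depart: 13:49
Leg 1: +217 min -> 17:26
Layover: +137 min -> 19:43
Leg 2: +96 min -> 21:19
Total travel: 450 minutes = 7h 30m
Arrival: 21:19

21:19


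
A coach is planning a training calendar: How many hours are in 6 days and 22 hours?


Days: 6
Extra hours: 22
Hours per day: 24
Days to hours: 6 x 24 = 144
Total: 144 + 22 = 166

166


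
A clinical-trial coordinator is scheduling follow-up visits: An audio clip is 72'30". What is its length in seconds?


Minutes: 72
Seconds: 30
Convert minutes to seconds: 72 x 60 = 4320
Add remaining seconds: 4320 + 30 = 4350

4350


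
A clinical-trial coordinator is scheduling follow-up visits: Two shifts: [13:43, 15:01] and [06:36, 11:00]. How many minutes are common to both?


Interval A: [823, 901] minutes from midnight
Interval B: [396, 660] minutes from midnight
Overlap start = max(823, 396) = 823
Overlap end = min(901, 660) = 660
End <= start, so the intervals do not overlap: 0 minutes

0


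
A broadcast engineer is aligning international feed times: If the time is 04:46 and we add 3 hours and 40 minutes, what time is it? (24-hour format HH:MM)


Start time: 04:46
Adding: 3 hours 40 minutes
Minutes: 46 + 40 = 86
Minute overflow: 86 >= 60, so carry 1 hour, minutes = 26
Hours: 4 + 3 + 1 = 8
Result: 08:26

08:26


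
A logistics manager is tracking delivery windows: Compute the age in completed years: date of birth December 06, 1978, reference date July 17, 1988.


Birth: 1978-12-06
Reference: 1988-07-17
Year difference: 1988 - 1978 = 10
Has birthday (12-06) occurred by 07-17? No
Birthday not yet reached this year -> subtract 1
Age in full years: 9

9


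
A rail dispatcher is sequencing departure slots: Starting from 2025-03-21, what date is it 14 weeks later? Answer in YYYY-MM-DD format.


Start: 2025-03-21
Weeks to add: 14
Convert to days: 14 x 7 = 98 days
Add 98 days to 2025-03-21
Result: 2025-06-27

2025-06-27


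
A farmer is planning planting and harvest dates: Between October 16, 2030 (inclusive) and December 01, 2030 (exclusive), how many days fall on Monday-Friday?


Start: 2030-10-16 (Wednesday)
End (exclusive): 2030-12-01 (Sunday)
Total calendar days: 46
Full weeks: 46 // 7 = 6 -> 30 weekdays
Remaining 4 days starting on Wednesday:
  Wed(w), Thu(w), Fri(w), Sat(-) -> 3 weekdays
Total business days: 30 + 3 = 33

33


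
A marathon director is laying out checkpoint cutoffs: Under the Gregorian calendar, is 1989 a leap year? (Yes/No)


Year: 1989
Divisible by 4? 1989 / 4 = 497.25 -> No
Not divisible by 4, so NOT a leap year

No


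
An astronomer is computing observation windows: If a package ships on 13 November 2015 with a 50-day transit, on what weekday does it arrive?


Start: 2015-11-13 (Friday)
Step 1 - find target date: add 50 days
  2015-11-13 + 50 days = 2016-01-02
Step 2 - day of week:
  50 mod 7 = 1
  Friday + 1 days -> Saturday
Result: Saturday (2016-01-02)

Saturday


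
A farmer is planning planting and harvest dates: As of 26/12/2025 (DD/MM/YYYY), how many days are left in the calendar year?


Start: December 26, 2025
End: December 31, 2025
Days left in December: 5
Total: 5 days

5


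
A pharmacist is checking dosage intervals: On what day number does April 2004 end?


Month: April
Year: 2004
April is a 30-day month
Total: 30 days

30


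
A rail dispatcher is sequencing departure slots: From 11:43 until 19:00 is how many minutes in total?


Start time: 11:43 = 703 minutes from midnight
End time: 19:00 = 1140 minutes from midnight
Difference: 1140 - 703 = 437 minutes
That is 7 hours and 17 minutes

437


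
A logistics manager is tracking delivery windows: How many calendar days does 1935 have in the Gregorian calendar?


Year: 1935
Check leap year rules:
Divisible by 4? No
1935 is not a leap year
Days: 365

365


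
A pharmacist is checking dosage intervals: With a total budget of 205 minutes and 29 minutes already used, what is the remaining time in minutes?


Total budget: 205 minutes
Time used: 29 minutes
Remaining: 205 - 29 = 176 minutes
Percent used: 14.1%
Percent remaining: 85.9%

176


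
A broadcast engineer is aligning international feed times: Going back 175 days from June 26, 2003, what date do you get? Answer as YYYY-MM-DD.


Start: 2003-06-26
Subtracting 175 days
Days already passed in June: 26
After going back through June: 149 more days to subtract
May 2003: 31 days, 118 remaining
April 2003: 30 days, 88 remaining
March 2003: 31 days, 57 remaining
February 2003: 28 days, 29 remaining
Result: 2003-01-02

2003-01-02


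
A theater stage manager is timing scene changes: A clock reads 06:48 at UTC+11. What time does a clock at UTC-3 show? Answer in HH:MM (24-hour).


Local time: 06:48 at UTC+11 (offset 11h)
Target zone: UTC-3 (offset -3h)
Difference: -3 - (11) = -14 hours
Calculation: 6 + (-14) = -8
Wraparound: (-8) mod 24 = 16
Result: 16:48

16:48


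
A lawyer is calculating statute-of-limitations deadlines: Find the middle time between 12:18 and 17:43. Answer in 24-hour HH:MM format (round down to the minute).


Start time: 12:18 = 738 minutes from midnight
End time: 17:43 = 1063 minutes from midnight
Sum: 738 + 1063 = 1801
Midpoint: 1801 / 2 = 900 minutes
Convert: 900 / 60 = 15 hours, 0 minutes
Result: 15:00

15:00


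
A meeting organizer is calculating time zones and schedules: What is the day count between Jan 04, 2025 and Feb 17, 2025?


Start date: 2025-01-04
End date: 2025-02-17
Jan 2025: +28 days
Feb 2025: +16 days
Total: 44 days

44


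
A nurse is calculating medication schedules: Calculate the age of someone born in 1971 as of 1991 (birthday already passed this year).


Birth year: 1971
Current year: 1991
Age = current year - birth year
Age = 1991 - 1971 = 20

20


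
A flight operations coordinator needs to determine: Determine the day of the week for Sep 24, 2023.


Date: 2023-09-24
January 1, 2023 is a Sunday
Day of year: 267
Offset from Jan 1: 266 days
266 mod 7 = 0
Result: Sunday

Sunday


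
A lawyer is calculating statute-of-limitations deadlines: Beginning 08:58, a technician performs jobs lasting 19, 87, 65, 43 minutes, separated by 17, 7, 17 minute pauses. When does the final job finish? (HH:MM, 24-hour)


Start: 08:58 = 538 min from midnight
  after task 1 (19 min): 09:17
  after break (17 min): 09:34
  after task 2 (87 min): 11:01
  after break (7 min): 11:08
  after task 3 (65 min): 12:13
  after break (17 min): 12:30
  after task 4 (43 min): 13:13
Total elapsed: 255 minutes
End time: 13:13

13:13


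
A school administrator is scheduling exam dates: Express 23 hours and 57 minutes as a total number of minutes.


Hours: 23
Extra minutes: 57
Minutes per hour: 60
Hours to minutes: 23 x 60 = 1380
Total: 1380 + 57 = 1437

1437


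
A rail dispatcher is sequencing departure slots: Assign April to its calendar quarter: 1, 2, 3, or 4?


Month: April (month 4)
Q1: January-March (months 1-3)
Q2: April-June (months 4-6)
Q3: July-September (months 7-9)
Q4: October-December (months 10-12)
Month 4 falls in Q2

2


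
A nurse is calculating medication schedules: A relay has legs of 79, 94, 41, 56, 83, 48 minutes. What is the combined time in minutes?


Durations: 79, 94, 41, 56, 83, 48
Running sum: 79
+ 94 = 173
+ 41 = 214
+ 56 = 270
+ 83 = 353
+ 48 = 401
Total duration: 401 minutes
That is 6 hours and 41 minutes

401


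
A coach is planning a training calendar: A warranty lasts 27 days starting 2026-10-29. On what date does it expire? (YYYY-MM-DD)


Start: 2026-10-29
Adding 27 days
Days remaining in October: 2
After October: 25 days still to add
November 2026 has 30 days, need 25
Result: 2026-11-25

2026-11-25


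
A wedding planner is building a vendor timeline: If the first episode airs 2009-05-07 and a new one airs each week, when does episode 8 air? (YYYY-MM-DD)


First occurrence: 2009-05-07 (occurrence 1)
Each occurrence is 7 days after the previous.
Occurrence 8 is 7 weeks after the first.
7 weeks = 49 days
2009-05-07 + 49 days = 2009-06-25

2009-06-25


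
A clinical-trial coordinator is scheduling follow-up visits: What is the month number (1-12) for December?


Calendar month order:
11. November
12. December <--
December is month number 12

12


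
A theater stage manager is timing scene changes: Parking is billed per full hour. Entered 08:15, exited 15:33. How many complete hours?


Start: 08:15
End: 15:33
Hour difference: 15 - 8 = 7 hours
Minute difference: 33 - 15 = 18 minutes
Total minutes: 438
Complete hours: 438 / 60 = 7 (remainder 18)

7


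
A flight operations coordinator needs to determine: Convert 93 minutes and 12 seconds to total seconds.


Minutes: 93
Extra seconds: 12
Seconds per minute: 60
Minutes to seconds: 93 x 60 = 5580
Total: 5580 + 12 = 5592

5592


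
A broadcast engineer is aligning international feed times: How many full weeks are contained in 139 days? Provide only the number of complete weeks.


Total days: 139
Days per week: 7
Division: 139 / 7 = 19 remainder 6
Complete weeks: 19
Remaining days: 6

19


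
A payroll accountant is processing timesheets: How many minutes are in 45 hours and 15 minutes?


Hours: 45
Minutes: 15
Convert hours to minutes: 45 x 60 = 2700
Add remaining minutes: 2700 + 15 = 2715

2715


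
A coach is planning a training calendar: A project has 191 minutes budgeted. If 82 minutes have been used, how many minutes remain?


Total budget: 191 minutes
Time used: 82 minutes
Remaining: 191 - 82 = 109 minutes
Percent used: 42.9%
Percent remaining: 57.1%

109


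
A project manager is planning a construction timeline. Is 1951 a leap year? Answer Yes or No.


Year: 1951
Divisible by 4? 1951 / 4 = 487.75 -> No
Not divisible by 4, so NOT a leap year

No


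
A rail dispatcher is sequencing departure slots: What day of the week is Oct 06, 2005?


Date: 2005-10-06
January 1, 2005 is a Saturday
Day of year: 279
Offset from Jan 1: 278 days
278 mod 7 = 5
Result: Thursday

Thursday


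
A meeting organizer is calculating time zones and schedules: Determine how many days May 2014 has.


Month: May
Year: 2014
May is a 31-day month
Total: 31 days

31


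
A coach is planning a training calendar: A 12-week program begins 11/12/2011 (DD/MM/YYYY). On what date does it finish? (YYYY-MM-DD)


Start: 2011-12-11
Weeks to add: 12
Convert to days: 12 x 7 = 84 days
Add 84 days to 2011-12-11
Result: 2012-03-04

2012-03-04


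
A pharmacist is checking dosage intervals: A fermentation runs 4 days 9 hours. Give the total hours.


Days: 4
Extra hours: 9
Hours per day: 24
Days to hours: 4 x 24 = 96
Total: 96 + 9 = 105

105


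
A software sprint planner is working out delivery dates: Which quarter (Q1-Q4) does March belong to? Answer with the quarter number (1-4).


Month: March (month 3)
Q1: January-March (months 1-3)
Q2: April-June (months 4-6)
Q3: July-September (months 7-9)
Q4: October-December (months 10-12)
Month 3 falls in Q1

1


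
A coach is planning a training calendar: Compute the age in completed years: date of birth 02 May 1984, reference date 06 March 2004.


Birth: 1984-05-02
Reference: 2004-03-06
Year difference: 2004 - 1984 = 20
Has birthday (05-02) occurred by 03-06? No
Birthday not yet reached this year -> subtract 1
Age in full years: 19

19


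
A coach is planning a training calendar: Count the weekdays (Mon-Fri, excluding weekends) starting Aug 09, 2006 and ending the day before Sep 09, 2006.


Start: 2006-08-09 (Wednesday)
End (exclusive): 2006-09-09 (Saturday)
Total calendar days: 31
Full weeks: 31 // 7 = 4 -> 20 weekdays
Remaining 3 days starting on Wednesday:
  Wed(w), Thu(w), Fri(w) -> 3 weekdays
Total business days: 20 + 3 = 23

23


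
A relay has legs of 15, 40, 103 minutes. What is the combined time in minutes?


Durations: 15, 40, 103
Running sum: 15
+ 40 = 55
+ 103 = 158
Total duration: 158 minutes
That is 2 hours and 38 minutes

158


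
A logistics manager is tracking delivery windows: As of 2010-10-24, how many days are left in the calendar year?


Start: October 24, 2010
End: December 31, 2010
Days left in October: 7
November: 30
December: 31
Sum of remaining months: 61
Total: 7 + 61 = 68

68


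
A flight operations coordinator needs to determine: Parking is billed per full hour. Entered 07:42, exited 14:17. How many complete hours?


Start: 07:42
End: 14:17
Hour difference: 14 - 7 = 7 hours
Minute difference: 17 - 42 = -25 minutes
Total minutes: 395
Complete hours: 395 / 60 = 6 (remainder 35)

6


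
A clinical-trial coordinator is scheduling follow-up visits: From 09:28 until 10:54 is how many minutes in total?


Start time: 09:28 = 568 minutes from midnight
End time: 10:54 = 654 minutes from midnight
Difference: 654 - 568 = 86 minutes
That is 1 hours and 26 minutes

86


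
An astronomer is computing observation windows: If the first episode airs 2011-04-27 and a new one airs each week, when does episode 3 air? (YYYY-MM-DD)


First occurrence: 2011-04-27 (occurrence 1)
Each occurrence is 7 days after the previous.
Occurrence 3 is 2 weeks after the first.
2 weeks = 14 days
2011-04-27 + 14 days = 2011-05-11

2011-05-11


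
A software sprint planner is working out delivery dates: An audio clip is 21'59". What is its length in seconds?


Minutes: 21
Seconds: 59
Convert minutes to seconds: 21 x 60 = 1260
Add remaining seconds: 1260 + 59 = 1319

1319


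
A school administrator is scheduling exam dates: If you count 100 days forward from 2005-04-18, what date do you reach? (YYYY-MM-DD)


Start: 2005-04-18
Adding 100 days
Days remaining in April: 12
After April: 88 days still to add
May 2005: 31 days, 57 remaining
June 2005: 30 days, 27 remaining
July 2005 has 31 days, need 27
Result: 2005-07-27

2005-07-27


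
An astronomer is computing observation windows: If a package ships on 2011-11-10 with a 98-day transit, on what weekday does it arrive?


Start: 2011-11-10 (Thursday)
Step 1 - find target date: add 98 days
  2011-11-10 + 98 days = 2012-02-16
Step 2 - day of week:
  98 mod 7 = 0
  Thursday + 0 days -> Thursday
Result: Thursday (2012-02-16)

Thursday


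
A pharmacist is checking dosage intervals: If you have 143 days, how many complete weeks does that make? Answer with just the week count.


Total days: 143
Days per week: 7
Division: 143 / 7 = 20 remainder 3
Complete weeks: 20
Remaining days: 3

20


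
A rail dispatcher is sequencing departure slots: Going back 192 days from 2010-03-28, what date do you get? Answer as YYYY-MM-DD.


Start: 2010-03-28
Subtracting 192 days
Days already passed in March: 28
After going back through March: 164 more days to subtract
February 2010: 28 days, 136 remaining
January 2010: 31 days, 105 remaining
December 2009: 31 days, 74 remaining
November 2009: 30 days, 44 remaining
Result: 2009-09-17

2009-09-17


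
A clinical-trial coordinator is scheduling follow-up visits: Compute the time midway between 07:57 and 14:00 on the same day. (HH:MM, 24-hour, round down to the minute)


Start time: 07:57 = 477 minutes from midnight
End time: 14:00 = 840 minutes from midnight
Sum: 477 + 840 = 1317
Midpoint: 1317 / 2 = 658 minutes
Convert: 658 / 60 = 10 hours, 58 minutes
Result: 10:58

10:58


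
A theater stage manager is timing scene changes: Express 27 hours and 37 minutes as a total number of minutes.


Hours: 27
Extra minutes: 37
Minutes per hour: 60
Hours to minutes: 27 x 60 = 1620
Total: 1620 + 37 = 1657

1657


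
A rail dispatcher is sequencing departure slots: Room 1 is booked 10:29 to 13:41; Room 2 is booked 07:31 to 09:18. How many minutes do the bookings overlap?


Interval A: [629, 821] minutes from midnight
Interval B: [451, 558] minutes from midnight
Overlap start = max(629, 451) = 629
Overlap end = min(821, 558) = 558
End <= start, so the intervals do not overlap: 0 minutes

0


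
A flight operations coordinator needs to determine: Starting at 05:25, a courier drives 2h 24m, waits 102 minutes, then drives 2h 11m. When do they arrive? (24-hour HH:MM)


Depart: 05:25
Leg 1: +144 min -> 07:49
Layover: +102 min -> 09:31
Leg 2: +131 min -> 11:42
Total travel: 377 minutes = 6h 17m
Arrival: 11:42

11:42
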